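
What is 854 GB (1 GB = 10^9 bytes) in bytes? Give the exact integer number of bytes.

854 × 1,000,000,000 = 854,000,000,000 bytes

854,000,000,000 bytes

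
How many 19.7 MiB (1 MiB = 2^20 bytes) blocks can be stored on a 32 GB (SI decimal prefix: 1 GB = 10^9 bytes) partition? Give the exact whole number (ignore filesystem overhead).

1,549

Capacity: 32 GB = 32,000,000,000 bytes
Per item: 19.7 MiB = 20,656,947.2 bytes
⌊32,000,000,000 / 20,656,947.2⌋ = 1,549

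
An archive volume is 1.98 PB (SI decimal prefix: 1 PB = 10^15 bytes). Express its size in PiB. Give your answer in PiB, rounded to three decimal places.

1.98 PB = 1.98 × 10^15 bytes = 1,980,000,000,000,000 bytes
1 PiB = 1,125,899,906,842,624 bytes
1,980,000,000,000,000 / 1,125,899,906,842,624 = 1.759 PiB

1.759 PiB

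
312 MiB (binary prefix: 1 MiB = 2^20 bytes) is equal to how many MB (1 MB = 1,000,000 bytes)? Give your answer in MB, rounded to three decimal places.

312 MiB = 312 × 2^20 bytes = 327,155,712 bytes
1 MB = 1,000,000 bytes
327,155,712 / 1,000,000 = 327.156 MB

327.156 MB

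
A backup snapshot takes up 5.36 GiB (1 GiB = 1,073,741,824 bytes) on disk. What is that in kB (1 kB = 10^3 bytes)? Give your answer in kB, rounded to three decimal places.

5.36 GiB × 1,073,741,824 bytes/GiB = 5,755,256,176.64 bytes
1 kB = 1,000 bytes
5,755,256,176.64 / 1,000 = 5,755,256.177 kB

5,755,256.177 kB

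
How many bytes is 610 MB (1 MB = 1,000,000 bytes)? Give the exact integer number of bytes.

610,000,000 bytes

610 × 1,000,000 = 610,000,000 bytes  (1 MB = 10^6 bytes)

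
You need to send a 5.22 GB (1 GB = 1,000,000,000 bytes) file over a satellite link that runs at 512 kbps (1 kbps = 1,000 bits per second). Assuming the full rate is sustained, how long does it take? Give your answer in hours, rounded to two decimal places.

22.66 hours

5.22 GB = 5,220,000,000 bytes = 41,760,000,000 bits
512 kbps = 512,000 bits/s
time = 41,760,000,000 / 512,000 = 81,562.5000 s
81,562.5000 s / 3600 = 22.66 hours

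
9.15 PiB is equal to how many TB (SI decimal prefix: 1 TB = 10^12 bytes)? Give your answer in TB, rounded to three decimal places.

9.15 PiB = 9.15 × 2^50 bytes = 10,301,984,147,610,009.6 bytes
1 TB = 1,000,000,000,000 bytes
10,301,984,147,610,009.6 / 1,000,000,000,000 = 10,301.984 TB

10,301.984 TB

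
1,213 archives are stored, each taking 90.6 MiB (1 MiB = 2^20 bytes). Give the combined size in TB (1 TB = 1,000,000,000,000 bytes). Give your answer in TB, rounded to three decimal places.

0.115 TB

Total = 1,213 × 90.6 MiB = 109897.8 MiB
= 109897.8 × 1,048,576 bytes = 115,236,195,532.8 bytes
1 TB = 1,000,000,000,000 bytes
115,236,195,532.8 / 1,000,000,000,000 = 0.115 TB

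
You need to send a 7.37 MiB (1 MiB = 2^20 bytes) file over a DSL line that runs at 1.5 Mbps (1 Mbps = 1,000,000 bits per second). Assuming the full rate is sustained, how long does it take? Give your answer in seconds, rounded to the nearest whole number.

41 seconds

7.37 MiB = 7,728,005.12 bytes = 61,824,040.96 bits
1.5 Mbps = 1,500,000 bits/s
time = 61,824,040.96 / 1,500,000 = 41 s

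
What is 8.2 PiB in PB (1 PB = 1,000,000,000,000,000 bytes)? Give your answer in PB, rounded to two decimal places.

8.2 PiB = 8.2 × 2^50 bytes = 9,232,379,236,109,516.8 bytes
1 PB = 10^15 bytes = 1,000,000,000,000,000 bytes
9,232,379,236,109,516.8 / 1,000,000,000,000,000 = 9.23 PB

9.23 PB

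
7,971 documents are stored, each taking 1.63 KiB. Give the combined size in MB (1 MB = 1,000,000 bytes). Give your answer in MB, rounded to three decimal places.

Total = 7,971 × 1.63 KiB = 12992.73 KiB
= 12992.73 × 1,024 bytes = 13,304,555.52 bytes
1 MB = 1,000,000 bytes
13,304,555.52 / 1,000,000 = 13.305 MB

13.305 MB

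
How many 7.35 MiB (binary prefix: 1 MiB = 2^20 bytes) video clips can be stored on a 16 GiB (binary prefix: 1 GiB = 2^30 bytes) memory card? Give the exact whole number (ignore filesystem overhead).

2,229

Capacity: 16 GiB = 17,179,869,184 bytes
Per item: 7.35 MiB = 7,707,033.6 bytes
⌊17,179,869,184 / 7,707,033.6⌋ = 2,229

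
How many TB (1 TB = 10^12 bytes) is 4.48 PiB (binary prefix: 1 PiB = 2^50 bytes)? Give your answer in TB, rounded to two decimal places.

4.48 PiB = 4.48 × 2^50 bytes = 5,044,031,582,654,955.52 bytes
1 TB = 10^12 bytes = 1,000,000,000,000 bytes
5,044,031,582,654,955.52 / 1,000,000,000,000 = 5,044.03 TB

5,044.03 TB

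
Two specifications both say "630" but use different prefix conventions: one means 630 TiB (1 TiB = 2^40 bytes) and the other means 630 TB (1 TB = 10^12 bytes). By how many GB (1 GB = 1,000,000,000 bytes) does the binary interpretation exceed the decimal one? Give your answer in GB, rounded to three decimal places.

62,692.325 GB

630 TiB = 630 × 1,099,511,627,776 = 692,692,325,498,880 bytes
630 TB = 630 × 1,000,000,000,000 = 630,000,000,000,000 bytes
difference = 62,692,325,498,880 bytes
62,692,325,498,880 / 1,000,000,000 = 62,692.325 GB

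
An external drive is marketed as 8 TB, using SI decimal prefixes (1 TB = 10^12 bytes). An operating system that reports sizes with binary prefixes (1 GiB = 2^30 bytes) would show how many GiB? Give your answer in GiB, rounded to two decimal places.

8 TB × 1,000,000,000,000 bytes/TB = 8,000,000,000,000 bytes
1 GiB = 2^30 bytes = 1,073,741,824 bytes
8,000,000,000,000 / 1,073,741,824 = 7,450.58 GiB

7,450.58 GiB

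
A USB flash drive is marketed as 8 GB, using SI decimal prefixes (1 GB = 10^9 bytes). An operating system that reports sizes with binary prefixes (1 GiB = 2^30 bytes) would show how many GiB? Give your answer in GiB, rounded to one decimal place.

8 GB = 8 × 10^9 bytes = 8,000,000,000 bytes
1 GiB = 1,073,741,824 bytes
8,000,000,000 / 1,073,741,824 = 7.5 GiB

7.5 GiB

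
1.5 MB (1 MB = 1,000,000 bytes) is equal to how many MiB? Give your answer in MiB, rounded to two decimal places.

1.43 MiB

1.5 MB = 1.5 × 10^6 bytes = 1,500,000 bytes
1 MiB = 2^20 bytes = 1,048,576 bytes
1,500,000 / 1,048,576 = 1.43 MiB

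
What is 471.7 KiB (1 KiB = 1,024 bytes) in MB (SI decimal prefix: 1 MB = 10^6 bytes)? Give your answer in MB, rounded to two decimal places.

471.7 KiB × 1,024 bytes/KiB = 483,020.8 bytes
1 MB = 10^6 bytes = 1,000,000 bytes
483,020.8 / 1,000,000 = 0.48 MB

0.48 MB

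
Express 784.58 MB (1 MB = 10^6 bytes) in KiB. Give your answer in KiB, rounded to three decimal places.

784.58 MB = 784.58 × 10^6 bytes = 784,580,000 bytes
1 KiB = 2^10 bytes = 1,024 bytes
784,580,000 / 1,024 = 766,191.406 KiB

766,191.406 KiB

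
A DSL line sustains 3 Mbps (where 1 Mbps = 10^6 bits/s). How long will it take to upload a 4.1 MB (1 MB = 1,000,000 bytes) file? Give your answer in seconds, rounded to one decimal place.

4.1 MB = 4,100,000 bytes = 32,800,000 bits
3 Mbps = 3,000,000 bits/s
time = 32,800,000 / 3,000,000 = 10.9 s

10.9 seconds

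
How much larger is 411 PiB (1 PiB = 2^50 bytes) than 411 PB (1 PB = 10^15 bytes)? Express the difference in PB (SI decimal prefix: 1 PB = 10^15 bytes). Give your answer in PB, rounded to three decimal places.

51.745 PB

411 PiB = 411 × 1,125,899,906,842,624 = 462,744,861,712,318,464 bytes
411 PB = 411 × 1,000,000,000,000,000 = 411,000,000,000,000,000 bytes
difference = 51,744,861,712,318,464 bytes
51,744,861,712,318,464 / 1,000,000,000,000,000 = 51.745 PB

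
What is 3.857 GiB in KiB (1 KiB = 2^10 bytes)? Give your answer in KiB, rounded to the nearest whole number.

4,044,358 KiB

3.857 GiB = 3.857 × 2^30 bytes = 4,141,422,215.168 bytes
1 KiB = 1,024 bytes
4,141,422,215.168 / 1,024 = 4,044,358 KiB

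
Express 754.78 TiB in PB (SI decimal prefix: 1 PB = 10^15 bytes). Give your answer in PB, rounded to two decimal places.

754.78 TiB = 754.78 × 2^40 bytes = 829,889,386,412,769.28 bytes
1 PB = 1,000,000,000,000,000 bytes
829,889,386,412,769.28 / 1,000,000,000,000,000 = 0.83 PB

0.83 PB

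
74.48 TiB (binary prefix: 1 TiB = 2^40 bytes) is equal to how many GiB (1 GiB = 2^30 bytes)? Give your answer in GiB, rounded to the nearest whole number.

76,268 GiB

74.48 TiB = 74.48 × 2^40 bytes = 81,891,626,036,756.48 bytes
1 GiB = 2^30 bytes = 1,073,741,824 bytes
81,891,626,036,756.48 / 1,073,741,824 = 76,268 GiB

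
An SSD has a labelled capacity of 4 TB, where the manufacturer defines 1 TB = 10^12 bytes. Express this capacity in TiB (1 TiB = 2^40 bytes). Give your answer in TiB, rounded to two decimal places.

4 TB × 1,000,000,000,000 bytes/TB = 4,000,000,000,000 bytes
1 TiB = 2^40 bytes = 1,099,511,627,776 bytes
4,000,000,000,000 / 1,099,511,627,776 = 3.64 TiB

3.64 TiB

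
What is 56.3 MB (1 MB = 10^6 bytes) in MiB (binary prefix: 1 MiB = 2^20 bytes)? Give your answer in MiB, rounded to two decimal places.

56.3 MB × 1,000,000 bytes/MB = 56,300,000 bytes
1 MiB = 1,048,576 bytes
56,300,000 / 1,048,576 = 53.69 MiB

53.69 MiB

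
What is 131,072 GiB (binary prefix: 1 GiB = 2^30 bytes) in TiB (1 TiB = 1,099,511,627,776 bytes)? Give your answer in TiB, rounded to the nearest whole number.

128 TiB

131,072 GiB = 131,072 × 2^30 bytes = 140,737,488,355,328 bytes
1 TiB = 2^40 bytes = 1,099,511,627,776 bytes
140,737,488,355,328 / 1,099,511,627,776 = 128 TiB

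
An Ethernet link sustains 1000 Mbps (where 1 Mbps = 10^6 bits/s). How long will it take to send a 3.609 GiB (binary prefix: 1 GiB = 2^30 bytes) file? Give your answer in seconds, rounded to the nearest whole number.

3.609 GiB = 3,875,134,242.816 bytes = 31,001,073,942.528 bits
1000 Mbps = 1,000,000,000 bits/s
time = 31,001,073,942.528 / 1,000,000,000 = 31 s

31 seconds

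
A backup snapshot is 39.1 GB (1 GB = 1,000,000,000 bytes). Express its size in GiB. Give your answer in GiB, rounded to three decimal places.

39.1 GB = 39.1 × 10^9 bytes = 39,100,000,000 bytes
1 GiB = 1,073,741,824 bytes
39,100,000,000 / 1,073,741,824 = 36.415 GiB

36.415 GiB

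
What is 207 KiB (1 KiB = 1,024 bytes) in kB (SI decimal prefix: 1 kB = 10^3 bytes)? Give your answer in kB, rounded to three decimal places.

211.968 kB

207 KiB × 1,024 bytes/KiB = 211,968 bytes
1 kB = 10^3 bytes = 1,000 bytes
211,968 / 1,000 = 211.968 kB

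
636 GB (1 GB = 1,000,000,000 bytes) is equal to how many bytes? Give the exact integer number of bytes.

636,000,000,000 bytes

636 × 1,000,000,000 = 636,000,000,000 bytes  (1 GB = 10^9 bytes)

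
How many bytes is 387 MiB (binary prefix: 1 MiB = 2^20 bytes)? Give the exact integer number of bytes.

387 × 1,048,576 = 405,798,912 bytes  (1 MiB = 2^20 bytes)

405,798,912 bytes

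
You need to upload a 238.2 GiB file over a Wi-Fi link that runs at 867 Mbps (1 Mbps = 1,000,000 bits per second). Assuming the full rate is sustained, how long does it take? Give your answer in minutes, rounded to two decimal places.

39.33 minutes

238.2 GiB = 255,765,302,476.8 bytes = 2,046,122,419,814.4 bits
867 Mbps = 867,000,000 bits/s
time = 2,046,122,419,814.4 / 867,000,000 = 2,360.003 s
2,360.003 s / 60 = 39.33 minutes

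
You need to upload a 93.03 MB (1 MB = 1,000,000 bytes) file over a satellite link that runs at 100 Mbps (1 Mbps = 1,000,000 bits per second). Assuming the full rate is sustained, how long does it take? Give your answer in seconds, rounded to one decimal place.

7.4 seconds

93.03 MB = 93,030,000 bytes = 744,240,000 bits
100 Mbps = 100,000,000 bits/s
time = 744,240,000 / 100,000,000 = 7.4 s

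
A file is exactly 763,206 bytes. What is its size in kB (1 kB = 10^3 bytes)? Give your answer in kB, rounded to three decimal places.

763,206 bytes given.
1 kB = 10^3 bytes = 1,000 bytes
763,206 / 1,000 = 763.206 kB

763.206 kB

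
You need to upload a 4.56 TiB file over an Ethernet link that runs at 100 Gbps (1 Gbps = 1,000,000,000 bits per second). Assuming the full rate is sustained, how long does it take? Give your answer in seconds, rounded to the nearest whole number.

4.56 TiB = 5,013,773,022,658.56 bytes = 40,110,184,181,268.48 bits
100 Gbps = 100,000,000,000 bits/s
time = 40,110,184,181,268.48 / 100,000,000,000 = 401 s

401 seconds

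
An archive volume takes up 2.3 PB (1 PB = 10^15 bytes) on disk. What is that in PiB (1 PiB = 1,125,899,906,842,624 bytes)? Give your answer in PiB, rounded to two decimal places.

2.3 PB = 2.3 × 10^15 bytes = 2,300,000,000,000,000 bytes
1 PiB = 2^50 bytes = 1,125,899,906,842,624 bytes
2,300,000,000,000,000 / 1,125,899,906,842,624 = 2.04 PiB

2.04 PiB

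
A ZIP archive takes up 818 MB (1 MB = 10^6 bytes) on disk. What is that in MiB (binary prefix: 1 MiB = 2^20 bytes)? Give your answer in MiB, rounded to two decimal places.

818 MB = 818 × 10^6 bytes = 818,000,000 bytes
1 MiB = 2^20 bytes = 1,048,576 bytes
818,000,000 / 1,048,576 = 780.11 MiB

780.11 MiB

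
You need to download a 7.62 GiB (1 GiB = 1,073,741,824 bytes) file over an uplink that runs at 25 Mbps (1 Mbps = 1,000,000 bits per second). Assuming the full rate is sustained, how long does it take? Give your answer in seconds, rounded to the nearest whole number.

7.62 GiB = 8,181,912,698.88 bytes = 65,455,301,591.04 bits
25 Mbps = 25,000,000 bits/s
time = 65,455,301,591.04 / 25,000,000 = 2,618 s

2,618 seconds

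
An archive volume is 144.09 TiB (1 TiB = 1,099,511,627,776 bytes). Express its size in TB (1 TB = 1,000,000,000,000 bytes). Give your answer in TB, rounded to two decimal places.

144.09 TiB = 144.09 × 2^40 bytes = 158,428,630,446,243.84 bytes
1 TB = 1,000,000,000,000 bytes
158,428,630,446,243.84 / 1,000,000,000,000 = 158.43 TB

158.43 TB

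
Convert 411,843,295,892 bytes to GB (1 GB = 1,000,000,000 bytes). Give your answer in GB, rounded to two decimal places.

411.84 GB

411,843,295,892 bytes given.
1 GB = 1,000,000,000 bytes
411,843,295,892 / 1,000,000,000 = 411.84 GB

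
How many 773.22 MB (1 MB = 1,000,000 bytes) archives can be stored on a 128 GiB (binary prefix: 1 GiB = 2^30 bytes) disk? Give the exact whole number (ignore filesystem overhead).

177

Capacity: 128 GiB = 137,438,953,472 bytes
Per item: 773.22 MB = 773,220,000 bytes
⌊137,438,953,472 / 773,220,000⌋ = 177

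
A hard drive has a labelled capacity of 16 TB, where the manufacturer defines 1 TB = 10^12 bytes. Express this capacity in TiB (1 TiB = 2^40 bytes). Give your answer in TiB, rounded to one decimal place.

14.6 TiB

16 TB = 16 × 10^12 bytes = 16,000,000,000,000 bytes
1 TiB = 1,099,511,627,776 bytes
16,000,000,000,000 / 1,099,511,627,776 = 14.6 TiB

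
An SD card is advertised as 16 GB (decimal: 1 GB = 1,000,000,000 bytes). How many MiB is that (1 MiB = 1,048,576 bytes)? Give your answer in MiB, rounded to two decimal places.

15,258.79 MiB

16 GB = 16 × 10^9 bytes = 16,000,000,000 bytes
1 MiB = 2^20 bytes = 1,048,576 bytes
16,000,000,000 / 1,048,576 = 15,258.79 MiB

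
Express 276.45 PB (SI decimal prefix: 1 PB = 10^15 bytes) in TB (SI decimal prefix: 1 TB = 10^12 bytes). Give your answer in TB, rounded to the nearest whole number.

276,450 TB

276.45 PB × 1,000,000,000,000,000 bytes/PB = 276,450,000,000,000,000 bytes
1 TB = 1,000,000,000,000 bytes
276,450,000,000,000,000 / 1,000,000,000,000 = 276,450 TB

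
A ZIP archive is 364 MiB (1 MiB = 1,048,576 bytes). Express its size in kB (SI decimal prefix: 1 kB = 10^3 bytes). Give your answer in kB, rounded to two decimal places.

364 MiB = 364 × 2^20 bytes = 381,681,664 bytes
1 kB = 1,000 bytes
381,681,664 / 1,000 = 381,681.66 kB

381,681.66 kB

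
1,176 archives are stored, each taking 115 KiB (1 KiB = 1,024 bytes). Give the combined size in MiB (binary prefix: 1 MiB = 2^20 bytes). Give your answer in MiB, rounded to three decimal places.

Total = 1,176 × 115 KiB = 135,240 KiB
= 135,240 × 1,024 bytes = 138,485,760 bytes
1 MiB = 1,048,576 bytes
138,485,760 / 1,048,576 = 132.070 MiB

132.070 MiB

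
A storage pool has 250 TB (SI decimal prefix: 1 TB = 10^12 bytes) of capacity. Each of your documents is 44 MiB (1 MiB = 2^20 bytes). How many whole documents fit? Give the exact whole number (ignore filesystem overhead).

Capacity: 250 TB = 250,000,000,000,000 bytes
Per item: 44 MiB = 46,137,344 bytes
⌊250,000,000,000,000 / 46,137,344⌋ = 5,418,604

5,418,604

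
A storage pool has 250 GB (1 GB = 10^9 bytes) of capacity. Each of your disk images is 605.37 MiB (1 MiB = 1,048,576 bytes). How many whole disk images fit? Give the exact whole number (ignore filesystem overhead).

393

Capacity: 250 GB = 250,000,000,000 bytes
Per item: 605.37 MiB = 634,776,453.12 bytes
⌊250,000,000,000 / 634,776,453.12⌋ = 393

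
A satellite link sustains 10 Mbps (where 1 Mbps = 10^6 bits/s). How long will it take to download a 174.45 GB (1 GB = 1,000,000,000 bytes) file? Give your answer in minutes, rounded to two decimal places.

174.45 GB = 174,450,000,000 bytes = 1,395,600,000,000 bits
10 Mbps = 10,000,000 bits/s
time = 1,395,600,000,000 / 10,000,000 = 139,560.000 s
139,560.000 s / 60 = 2,326.00 minutes

2,326.00 minutes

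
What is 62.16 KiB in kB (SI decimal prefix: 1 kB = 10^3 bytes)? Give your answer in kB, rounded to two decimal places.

62.16 KiB = 62.16 × 2^10 bytes = 63,651.84 bytes
1 kB = 10^3 bytes = 1,000 bytes
63,651.84 / 1,000 = 63.65 kB

63.65 kB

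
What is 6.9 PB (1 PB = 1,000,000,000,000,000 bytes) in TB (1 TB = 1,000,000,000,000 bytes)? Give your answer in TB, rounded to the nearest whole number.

6.9 PB = 6.9 × 10^15 bytes = 6,900,000,000,000,000 bytes
1 TB = 1,000,000,000,000 bytes
6,900,000,000,000,000 / 1,000,000,000,000 = 6,900 TB

6,900 TB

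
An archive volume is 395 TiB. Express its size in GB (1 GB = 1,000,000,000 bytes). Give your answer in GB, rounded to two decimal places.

434,307.09 GB

395 TiB × 1,099,511,627,776 bytes/TiB = 434,307,092,971,520 bytes
1 GB = 10^9 bytes = 1,000,000,000 bytes
434,307,092,971,520 / 1,000,000,000 = 434,307.09 GB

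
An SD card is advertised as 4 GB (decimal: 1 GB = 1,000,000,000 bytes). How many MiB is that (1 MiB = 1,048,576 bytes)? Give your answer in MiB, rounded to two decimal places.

3,814.70 MiB

4 GB = 4 × 10^9 bytes = 4,000,000,000 bytes
1 MiB = 2^20 bytes = 1,048,576 bytes
4,000,000,000 / 1,048,576 = 3,814.70 MiB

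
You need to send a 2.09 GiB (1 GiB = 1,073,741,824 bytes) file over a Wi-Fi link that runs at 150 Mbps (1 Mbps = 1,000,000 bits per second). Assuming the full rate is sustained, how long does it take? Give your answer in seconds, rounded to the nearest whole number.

2.09 GiB = 2,244,120,412.16 bytes = 17,952,963,297.28 bits
150 Mbps = 150,000,000 bits/s
time = 17,952,963,297.28 / 150,000,000 = 120 s

120 seconds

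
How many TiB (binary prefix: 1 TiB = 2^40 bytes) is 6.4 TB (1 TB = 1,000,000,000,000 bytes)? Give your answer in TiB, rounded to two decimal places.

5.82 TiB

6.4 TB = 6.4 × 10^12 bytes = 6,400,000,000,000 bytes
1 TiB = 1,099,511,627,776 bytes
6,400,000,000,000 / 1,099,511,627,776 = 5.82 TiB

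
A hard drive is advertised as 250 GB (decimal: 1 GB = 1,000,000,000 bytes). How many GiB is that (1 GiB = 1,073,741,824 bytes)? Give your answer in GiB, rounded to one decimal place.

232.8 GiB

250 GB × 1,000,000,000 bytes/GB = 250,000,000,000 bytes
1 GiB = 1,073,741,824 bytes
250,000,000,000 / 1,073,741,824 = 232.8 GiB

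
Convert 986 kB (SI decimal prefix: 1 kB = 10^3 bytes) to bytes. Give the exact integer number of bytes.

986,000 bytes

986 × 1,000 = 986,000 bytes  (1 kB = 10^3 bytes)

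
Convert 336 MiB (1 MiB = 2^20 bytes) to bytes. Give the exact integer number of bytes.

336 × 1,048,576 = 352,321,536 bytes  (1 MiB = 2^20 bytes)

352,321,536 bytes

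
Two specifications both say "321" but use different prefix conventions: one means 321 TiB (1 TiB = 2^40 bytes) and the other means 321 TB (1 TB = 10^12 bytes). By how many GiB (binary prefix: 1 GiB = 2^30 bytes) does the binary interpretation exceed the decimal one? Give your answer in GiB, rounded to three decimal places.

29,749.454 GiB

321 TiB = 321 × 1,099,511,627,776 = 352,943,232,516,096 bytes
321 TB = 321 × 1,000,000,000,000 = 321,000,000,000,000 bytes
difference = 31,943,232,516,096 bytes
31,943,232,516,096 / 1,073,741,824 = 29,749.454 GiB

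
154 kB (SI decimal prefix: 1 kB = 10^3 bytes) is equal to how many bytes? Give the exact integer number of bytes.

154 × 1,000 = 154,000 bytes  (1 kB = 10^3 bytes)

154,000 bytes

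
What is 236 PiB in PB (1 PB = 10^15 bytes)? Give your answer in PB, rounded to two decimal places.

265.71 PB

236 PiB × 1,125,899,906,842,624 bytes/PiB = 265,712,378,014,859,264 bytes
1 PB = 10^15 bytes = 1,000,000,000,000,000 bytes
265,712,378,014,859,264 / 1,000,000,000,000,000 = 265.71 PB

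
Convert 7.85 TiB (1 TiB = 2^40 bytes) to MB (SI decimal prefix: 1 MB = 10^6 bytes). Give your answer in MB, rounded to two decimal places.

8,631,166.28 MB

7.85 TiB = 7.85 × 2^40 bytes = 8,631,166,278,041.6 bytes
1 MB = 1,000,000 bytes
8,631,166,278,041.6 / 1,000,000 = 8,631,166.28 MB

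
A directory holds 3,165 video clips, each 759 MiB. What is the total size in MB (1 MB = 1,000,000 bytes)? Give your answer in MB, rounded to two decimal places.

2,518,925.97 MB

Total = 3,165 × 759 MiB = 2,402,235 MiB
= 2,402,235 × 1,048,576 bytes = 2,518,925,967,360 bytes
1 MB = 1,000,000 bytes
2,518,925,967,360 / 1,000,000 = 2,518,925.97 MB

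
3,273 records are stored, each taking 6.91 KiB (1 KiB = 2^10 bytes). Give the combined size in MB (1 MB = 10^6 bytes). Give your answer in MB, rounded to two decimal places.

Total = 3,273 × 6.91 KiB = 22616.43 KiB
= 22616.43 × 1,024 bytes = 23,159,224.32 bytes
1 MB = 1,000,000 bytes
23,159,224.32 / 1,000,000 = 23.16 MB

23.16 MB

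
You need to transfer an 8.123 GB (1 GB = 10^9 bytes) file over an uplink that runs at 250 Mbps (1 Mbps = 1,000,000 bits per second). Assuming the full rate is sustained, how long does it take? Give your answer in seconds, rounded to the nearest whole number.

260 seconds

8.123 GB = 8,123,000,000 bytes = 64,984,000,000 bits
250 Mbps = 250,000,000 bits/s
time = 64,984,000,000 / 250,000,000 = 260 s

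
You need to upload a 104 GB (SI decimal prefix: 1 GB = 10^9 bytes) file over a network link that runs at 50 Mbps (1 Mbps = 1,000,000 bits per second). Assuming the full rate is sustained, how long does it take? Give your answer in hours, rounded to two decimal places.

104 GB = 104,000,000,000 bytes = 832,000,000,000 bits
50 Mbps = 50,000,000 bits/s
time = 832,000,000,000 / 50,000,000 = 16,640.0000 s
16,640.0000 s / 3600 = 4.62 hours

4.62 hours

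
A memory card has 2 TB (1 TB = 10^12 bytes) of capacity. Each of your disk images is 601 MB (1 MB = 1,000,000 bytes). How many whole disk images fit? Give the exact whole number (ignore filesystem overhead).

Capacity: 2 TB = 2,000,000,000,000 bytes
Per item: 601 MB = 601,000,000 bytes
⌊2,000,000,000,000 / 601,000,000⌋ = 3,327

3,327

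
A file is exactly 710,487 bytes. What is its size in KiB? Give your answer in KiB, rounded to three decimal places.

710,487 bytes given.
1 KiB = 1,024 bytes
710,487 / 1,024 = 693.835 KiB

693.835 KiB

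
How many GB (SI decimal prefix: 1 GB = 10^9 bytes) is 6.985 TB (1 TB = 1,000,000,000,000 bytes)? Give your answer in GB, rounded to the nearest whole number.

6.985 TB = 6.985 × 10^12 bytes = 6,985,000,000,000 bytes
1 GB = 10^9 bytes = 1,000,000,000 bytes
6,985,000,000,000 / 1,000,000,000 = 6,985 GB

6,985 GB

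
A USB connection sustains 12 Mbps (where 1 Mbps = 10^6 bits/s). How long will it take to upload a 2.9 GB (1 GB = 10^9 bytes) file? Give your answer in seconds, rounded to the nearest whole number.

1,933 seconds

2.9 GB = 2,900,000,000 bytes = 23,200,000,000 bits
12 Mbps = 12,000,000 bits/s
time = 23,200,000,000 / 12,000,000 = 1,933 s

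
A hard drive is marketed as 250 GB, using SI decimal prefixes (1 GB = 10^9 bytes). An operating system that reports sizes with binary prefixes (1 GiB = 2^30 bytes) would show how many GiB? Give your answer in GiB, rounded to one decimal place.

250 GB = 250 × 10^9 bytes = 250,000,000,000 bytes
1 GiB = 1,073,741,824 bytes
250,000,000,000 / 1,073,741,824 = 232.8 GiB

232.8 GiB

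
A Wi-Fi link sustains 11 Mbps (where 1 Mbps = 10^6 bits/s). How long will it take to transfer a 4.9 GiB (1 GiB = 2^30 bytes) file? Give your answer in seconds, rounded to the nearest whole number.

4.9 GiB = 5,261,334,937.6 bytes = 42,090,679,500.8 bits
11 Mbps = 11,000,000 bits/s
time = 42,090,679,500.8 / 11,000,000 = 3,826 s

3,826 seconds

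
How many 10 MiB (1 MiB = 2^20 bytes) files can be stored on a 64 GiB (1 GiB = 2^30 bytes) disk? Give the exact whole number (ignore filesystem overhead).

Capacity: 64 GiB = 68,719,476,736 bytes
Per item: 10 MiB = 10,485,760 bytes
⌊68,719,476,736 / 10,485,760⌋ = 6,553

6,553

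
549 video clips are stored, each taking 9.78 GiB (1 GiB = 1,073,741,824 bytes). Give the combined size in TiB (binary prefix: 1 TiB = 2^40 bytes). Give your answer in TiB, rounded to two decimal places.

Total = 549 × 9.78 GiB = 5369.22 GiB
= 5369.22 × 1,073,741,824 bytes = 5,765,156,076,257.28 bytes
1 TiB = 1,099,511,627,776 bytes
5,765,156,076,257.28 / 1,099,511,627,776 = 5.24 TiB

5.24 TiB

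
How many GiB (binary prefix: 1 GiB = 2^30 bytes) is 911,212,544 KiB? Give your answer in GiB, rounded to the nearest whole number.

869 GiB

911,212,544 KiB × 1,024 bytes/KiB = 933,081,645,056 bytes
1 GiB = 1,073,741,824 bytes
933,081,645,056 / 1,073,741,824 = 869 GiB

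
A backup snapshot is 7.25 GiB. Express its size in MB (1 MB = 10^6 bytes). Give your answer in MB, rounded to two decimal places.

7.25 GiB = 7.25 × 2^30 bytes = 7,784,628,224 bytes
1 MB = 1,000,000 bytes
7,784,628,224 / 1,000,000 = 7,784.63 MB

7,784.63 MB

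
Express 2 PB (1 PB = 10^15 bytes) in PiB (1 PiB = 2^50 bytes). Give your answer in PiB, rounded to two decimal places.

1.78 PiB

2 PB × 1,000,000,000,000,000 bytes/PB = 2,000,000,000,000,000 bytes
1 PiB = 2^50 bytes = 1,125,899,906,842,624 bytes
2,000,000,000,000,000 / 1,125,899,906,842,624 = 1.78 PiB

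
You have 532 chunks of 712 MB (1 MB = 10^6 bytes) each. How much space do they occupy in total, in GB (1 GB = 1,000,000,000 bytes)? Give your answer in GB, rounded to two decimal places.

378.78 GB

Total = 532 × 712 MB = 378,784 MB
= 378,784 × 1,000,000 bytes = 378,784,000,000 bytes
1 GB = 1,000,000,000 bytes
378,784,000,000 / 1,000,000,000 = 378.78 GB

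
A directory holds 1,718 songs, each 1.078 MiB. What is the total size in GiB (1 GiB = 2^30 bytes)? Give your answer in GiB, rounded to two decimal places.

1.81 GiB

Total = 1,718 × 1.078 MiB = 1852.004 MiB
= 1852.004 × 1,048,576 bytes = 1,941,966,946.304 bytes
1 GiB = 1,073,741,824 bytes
1,941,966,946.304 / 1,073,741,824 = 1.81 GiB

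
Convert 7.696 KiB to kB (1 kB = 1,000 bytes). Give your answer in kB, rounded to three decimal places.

7.696 KiB = 7.696 × 2^10 bytes = 7,880.704 bytes
1 kB = 10^3 bytes = 1,000 bytes
7,880.704 / 1,000 = 7.881 kB

7.881 kB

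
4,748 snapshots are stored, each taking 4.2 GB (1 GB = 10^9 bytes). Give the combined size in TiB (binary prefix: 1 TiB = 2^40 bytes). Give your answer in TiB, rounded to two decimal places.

Total = 4,748 × 4.2 GB = 19941.6 GB
= 19941.6 × 1,000,000,000 bytes = 19,941,600,000,000 bytes
1 TiB = 1,099,511,627,776 bytes
19,941,600,000,000 / 1,099,511,627,776 = 18.14 TiB

18.14 TiB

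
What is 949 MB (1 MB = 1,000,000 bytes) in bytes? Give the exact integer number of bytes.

949,000,000 bytes

949 × 1,000,000 = 949,000,000 bytes  (1 MB = 10^6 bytes)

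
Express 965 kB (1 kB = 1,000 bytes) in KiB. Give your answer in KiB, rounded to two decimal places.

942.38 KiB

965 kB × 1,000 bytes/kB = 965,000 bytes
1 KiB = 2^10 bytes = 1,024 bytes
965,000 / 1,024 = 942.38 KiB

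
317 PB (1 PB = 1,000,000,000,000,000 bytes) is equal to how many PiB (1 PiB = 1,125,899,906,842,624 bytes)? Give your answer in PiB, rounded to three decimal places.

317 PB × 1,000,000,000,000,000 bytes/PB = 317,000,000,000,000,000 bytes
1 PiB = 1,125,899,906,842,624 bytes
317,000,000,000,000,000 / 1,125,899,906,842,624 = 281.553 PiB

281.553 PiB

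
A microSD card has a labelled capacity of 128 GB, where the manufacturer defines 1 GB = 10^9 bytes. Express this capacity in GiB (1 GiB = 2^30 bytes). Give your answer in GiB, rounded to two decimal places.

128 GB = 128 × 10^9 bytes = 128,000,000,000 bytes
1 GiB = 1,073,741,824 bytes
128,000,000,000 / 1,073,741,824 = 119.21 GiB

119.21 GiB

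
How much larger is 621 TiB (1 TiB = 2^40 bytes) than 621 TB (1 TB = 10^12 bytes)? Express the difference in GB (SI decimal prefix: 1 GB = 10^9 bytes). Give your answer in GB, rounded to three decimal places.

621 TiB = 621 × 1,099,511,627,776 = 682,796,720,848,896 bytes
621 TB = 621 × 1,000,000,000,000 = 621,000,000,000,000 bytes
difference = 61,796,720,848,896 bytes
61,796,720,848,896 / 1,000,000,000 = 61,796.721 GB

61,796.721 GB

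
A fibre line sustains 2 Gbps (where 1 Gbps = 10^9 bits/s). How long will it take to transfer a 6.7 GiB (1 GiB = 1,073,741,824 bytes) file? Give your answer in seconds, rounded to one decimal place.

28.8 seconds

6.7 GiB = 7,194,070,220.8 bytes = 57,552,561,766.4 bits
2 Gbps = 2,000,000,000 bits/s
time = 57,552,561,766.4 / 2,000,000,000 = 28.8 s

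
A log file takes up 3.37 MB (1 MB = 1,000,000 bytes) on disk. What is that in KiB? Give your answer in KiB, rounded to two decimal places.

3,291.02 KiB

3.37 MB = 3.37 × 10^6 bytes = 3,370,000 bytes
1 KiB = 2^10 bytes = 1,024 bytes
3,370,000 / 1,024 = 3,291.02 KiB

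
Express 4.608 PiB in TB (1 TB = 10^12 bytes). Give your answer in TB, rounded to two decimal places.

5,188.15 TB

4.608 PiB × 1,125,899,906,842,624 bytes/PiB = 5,188,146,770,730,811.392 bytes
1 TB = 1,000,000,000,000 bytes
5,188,146,770,730,811.392 / 1,000,000,000,000 = 5,188.15 TB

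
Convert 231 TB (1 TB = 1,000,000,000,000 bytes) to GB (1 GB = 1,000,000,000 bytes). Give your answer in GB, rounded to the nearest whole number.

231 TB = 231 × 10^12 bytes = 231,000,000,000,000 bytes
1 GB = 10^9 bytes = 1,000,000,000 bytes
231,000,000,000,000 / 1,000,000,000 = 231,000 GB

231,000 GB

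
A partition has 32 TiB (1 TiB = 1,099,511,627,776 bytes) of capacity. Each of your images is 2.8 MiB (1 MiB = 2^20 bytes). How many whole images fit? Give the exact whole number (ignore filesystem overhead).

11,983,725

Capacity: 32 TiB = 35,184,372,088,832 bytes
Per item: 2.8 MiB = 2,936,012.8 bytes
⌊35,184,372,088,832 / 2,936,012.8⌋ = 11,983,725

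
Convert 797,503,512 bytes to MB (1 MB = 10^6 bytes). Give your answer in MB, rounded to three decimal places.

797,503,512 bytes given.
1 MB = 10^6 bytes = 1,000,000 bytes
797,503,512 / 1,000,000 = 797.504 MB

797.504 MB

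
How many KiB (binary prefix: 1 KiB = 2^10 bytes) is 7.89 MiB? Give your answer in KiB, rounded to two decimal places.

8,079.36 KiB

7.89 MiB = 7.89 × 2^20 bytes = 8,273,264.64 bytes
1 KiB = 2^10 bytes = 1,024 bytes
8,273,264.64 / 1,024 = 8,079.36 KiB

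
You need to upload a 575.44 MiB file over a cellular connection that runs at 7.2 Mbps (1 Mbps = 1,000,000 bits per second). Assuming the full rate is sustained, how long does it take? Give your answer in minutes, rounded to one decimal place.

575.44 MiB = 603,392,573.44 bytes = 4,827,140,587.52 bits
7.2 Mbps = 7,200,000 bits/s
time = 4,827,140,587.52 / 7,200,000 = 670.44 s
670.44 s / 60 = 11.2 minutes

11.2 minutes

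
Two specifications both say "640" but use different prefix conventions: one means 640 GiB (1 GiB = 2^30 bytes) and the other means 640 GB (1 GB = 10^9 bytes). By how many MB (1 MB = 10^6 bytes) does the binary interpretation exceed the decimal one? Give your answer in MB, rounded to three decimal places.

640 GiB = 640 × 1,073,741,824 = 687,194,767,360 bytes
640 GB = 640 × 1,000,000,000 = 640,000,000,000 bytes
difference = 47,194,767,360 bytes
47,194,767,360 / 1,000,000 = 47,194.767 MB

47,194.767 MB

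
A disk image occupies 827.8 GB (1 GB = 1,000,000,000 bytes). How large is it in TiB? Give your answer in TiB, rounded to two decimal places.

0.75 TiB

827.8 GB = 827.8 × 10^9 bytes = 827,800,000,000 bytes
1 TiB = 1,099,511,627,776 bytes
827,800,000,000 / 1,099,511,627,776 = 0.75 TiB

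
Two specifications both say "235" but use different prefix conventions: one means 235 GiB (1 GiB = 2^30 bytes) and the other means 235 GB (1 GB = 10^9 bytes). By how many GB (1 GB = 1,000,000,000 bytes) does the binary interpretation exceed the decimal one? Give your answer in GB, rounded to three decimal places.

235 GiB = 235 × 1,073,741,824 = 252,329,328,640 bytes
235 GB = 235 × 1,000,000,000 = 235,000,000,000 bytes
difference = 17,329,328,640 bytes
17,329,328,640 / 1,000,000,000 = 17.329 GB

17.329 GB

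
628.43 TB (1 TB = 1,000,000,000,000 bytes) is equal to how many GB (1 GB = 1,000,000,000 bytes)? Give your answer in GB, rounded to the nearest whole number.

628.43 TB = 628.43 × 10^12 bytes = 628,430,000,000,000 bytes
1 GB = 10^9 bytes = 1,000,000,000 bytes
628,430,000,000,000 / 1,000,000,000 = 628,430 GB

628,430 GB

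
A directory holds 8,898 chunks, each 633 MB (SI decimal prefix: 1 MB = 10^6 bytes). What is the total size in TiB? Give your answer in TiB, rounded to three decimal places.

5.123 TiB

Total = 8,898 × 633 MB = 5,632,434 MB
= 5,632,434 × 1,000,000 bytes = 5,632,434,000,000 bytes
1 TiB = 1,099,511,627,776 bytes
5,632,434,000,000 / 1,099,511,627,776 = 5.123 TiB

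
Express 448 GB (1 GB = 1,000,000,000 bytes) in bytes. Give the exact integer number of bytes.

448,000,000,000 bytes

448 × 1,000,000,000 = 448,000,000,000 bytes  (1 GB = 10^9 bytes)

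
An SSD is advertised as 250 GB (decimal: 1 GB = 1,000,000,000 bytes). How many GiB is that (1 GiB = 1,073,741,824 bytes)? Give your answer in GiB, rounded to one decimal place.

232.8 GiB

250 GB = 250 × 10^9 bytes = 250,000,000,000 bytes
1 GiB = 2^30 bytes = 1,073,741,824 bytes
250,000,000,000 / 1,073,741,824 = 232.8 GiB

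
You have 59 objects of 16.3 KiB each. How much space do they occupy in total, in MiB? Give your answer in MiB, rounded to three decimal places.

Total = 59 × 16.3 KiB = 961.7 KiB
= 961.7 × 1,024 bytes = 984,780.8 bytes
1 MiB = 1,048,576 bytes
984,780.8 / 1,048,576 = 0.939 MiB

0.939 MiB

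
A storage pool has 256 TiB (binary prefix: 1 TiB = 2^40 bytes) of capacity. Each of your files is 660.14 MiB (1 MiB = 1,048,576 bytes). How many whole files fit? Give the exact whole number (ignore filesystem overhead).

406,634

Capacity: 256 TiB = 281,474,976,710,656 bytes
Per item: 660.14 MiB = 692,206,960.64 bytes
⌊281,474,976,710,656 / 692,206,960.64⌋ = 406,634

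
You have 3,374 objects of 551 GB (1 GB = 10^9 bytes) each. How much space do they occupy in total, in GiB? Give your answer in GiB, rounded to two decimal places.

Total = 3,374 × 551 GB = 1,859,074 GB
= 1,859,074 × 1,000,000,000 bytes = 1,859,074,000,000,000 bytes
1 GiB = 1,073,741,824 bytes
1,859,074,000,000,000 / 1,073,741,824 = 1,731,397.58 GiB

1,731,397.58 GiB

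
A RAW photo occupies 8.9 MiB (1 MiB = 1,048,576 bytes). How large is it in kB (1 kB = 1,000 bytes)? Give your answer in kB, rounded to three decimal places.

9,332.326 kB

8.9 MiB × 1,048,576 bytes/MiB = 9,332,326.4 bytes
1 kB = 1,000 bytes
9,332,326.4 / 1,000 = 9,332.326 kB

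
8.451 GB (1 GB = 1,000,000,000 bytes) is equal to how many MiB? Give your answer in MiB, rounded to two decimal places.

8.451 GB = 8.451 × 10^9 bytes = 8,451,000,000 bytes
1 MiB = 2^20 bytes = 1,048,576 bytes
8,451,000,000 / 1,048,576 = 8,059.50 MiB

8,059.50 MiB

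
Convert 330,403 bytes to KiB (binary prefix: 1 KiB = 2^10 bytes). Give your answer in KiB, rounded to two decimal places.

322.66 KiB

330,403 bytes given.
1 KiB = 2^10 bytes = 1,024 bytes
330,403 / 1,024 = 322.66 KiB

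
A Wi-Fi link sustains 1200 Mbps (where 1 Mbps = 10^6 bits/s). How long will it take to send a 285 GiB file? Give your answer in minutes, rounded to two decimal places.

285 GiB = 306,016,419,840 bytes = 2,448,131,358,720 bits
1200 Mbps = 1,200,000,000 bits/s
time = 2,448,131,358,720 / 1,200,000,000 = 2,040.109 s
2,040.109 s / 60 = 34.00 minutes

34.00 minutes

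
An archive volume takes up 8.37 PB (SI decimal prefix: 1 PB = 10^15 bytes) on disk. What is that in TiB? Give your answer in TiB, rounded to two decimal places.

8.37 PB = 8.37 × 10^15 bytes = 8,370,000,000,000,000 bytes
1 TiB = 2^40 bytes = 1,099,511,627,776 bytes
8,370,000,000,000,000 / 1,099,511,627,776 = 7,612.47 TiB

7,612.47 TiB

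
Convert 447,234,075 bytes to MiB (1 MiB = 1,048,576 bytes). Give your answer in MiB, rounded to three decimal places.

447,234,075 bytes given.
1 MiB = 1,048,576 bytes
447,234,075 / 1,048,576 = 426.516 MiB

426.516 MiB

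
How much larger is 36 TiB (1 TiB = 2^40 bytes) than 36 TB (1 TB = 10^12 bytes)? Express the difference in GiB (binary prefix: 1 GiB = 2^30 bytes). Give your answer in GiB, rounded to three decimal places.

36 TiB = 36 × 1,099,511,627,776 = 39,582,418,599,936 bytes
36 TB = 36 × 1,000,000,000,000 = 36,000,000,000,000 bytes
difference = 3,582,418,599,936 bytes
3,582,418,599,936 / 1,073,741,824 = 3,336.387 GiB

3,336.387 GiB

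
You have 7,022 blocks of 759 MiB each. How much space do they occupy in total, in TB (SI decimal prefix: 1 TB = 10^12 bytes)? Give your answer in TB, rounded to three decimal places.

5.589 TB

Total = 7,022 × 759 MiB = 5,329,698 MiB
= 5,329,698 × 1,048,576 bytes = 5,588,593,410,048 bytes
1 TB = 1,000,000,000,000 bytes
5,588,593,410,048 / 1,000,000,000,000 = 5.589 TB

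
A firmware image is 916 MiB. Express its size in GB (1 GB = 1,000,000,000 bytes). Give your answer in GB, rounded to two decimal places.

0.96 GB

916 MiB = 916 × 2^20 bytes = 960,495,616 bytes
1 GB = 1,000,000,000 bytes
960,495,616 / 1,000,000,000 = 0.96 GB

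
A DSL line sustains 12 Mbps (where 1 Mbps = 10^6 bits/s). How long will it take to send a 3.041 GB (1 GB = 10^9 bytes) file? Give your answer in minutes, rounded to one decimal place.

33.8 minutes

3.041 GB = 3,041,000,000 bytes = 24,328,000,000 bits
12 Mbps = 12,000,000 bits/s
time = 24,328,000,000 / 12,000,000 = 2,027.33 s
2,027.33 s / 60 = 33.8 minutes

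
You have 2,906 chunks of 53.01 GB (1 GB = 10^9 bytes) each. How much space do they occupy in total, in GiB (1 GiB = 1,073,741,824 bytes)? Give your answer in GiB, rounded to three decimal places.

Total = 2,906 × 53.01 GB = 154047.06 GB
= 154047.06 × 1,000,000,000 bytes = 154,047,060,000,000 bytes
1 GiB = 1,073,741,824 bytes
154,047,060,000,000 / 1,073,741,824 = 143,467.505 GiB

143,467.505 GiB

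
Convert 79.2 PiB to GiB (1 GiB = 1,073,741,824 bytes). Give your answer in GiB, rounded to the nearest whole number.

83,047,219 GiB

79.2 PiB = 79.2 × 2^50 bytes = 89,171,272,621,935,820.8 bytes
1 GiB = 2^30 bytes = 1,073,741,824 bytes
89,171,272,621,935,820.8 / 1,073,741,824 = 83,047,219 GiB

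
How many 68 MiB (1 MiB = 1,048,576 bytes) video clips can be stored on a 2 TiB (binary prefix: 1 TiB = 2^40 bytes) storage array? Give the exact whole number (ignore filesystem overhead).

Capacity: 2 TiB = 2,199,023,255,552 bytes
Per item: 68 MiB = 71,303,168 bytes
⌊2,199,023,255,552 / 71,303,168⌋ = 30,840

30,840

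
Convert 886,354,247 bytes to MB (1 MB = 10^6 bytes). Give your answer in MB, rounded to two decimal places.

886,354,247 bytes given.
1 MB = 1,000,000 bytes
886,354,247 / 1,000,000 = 886.35 MB

886.35 MB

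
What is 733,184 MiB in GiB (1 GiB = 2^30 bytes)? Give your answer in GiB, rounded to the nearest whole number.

716 GiB

733,184 MiB = 733,184 × 2^20 bytes = 768,799,145,984 bytes
1 GiB = 1,073,741,824 bytes
768,799,145,984 / 1,073,741,824 = 716 GiB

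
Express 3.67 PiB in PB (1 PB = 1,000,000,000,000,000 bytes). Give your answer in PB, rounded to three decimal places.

3.67 PiB × 1,125,899,906,842,624 bytes/PiB = 4,132,052,658,112,430.08 bytes
1 PB = 1,000,000,000,000,000 bytes
4,132,052,658,112,430.08 / 1,000,000,000,000,000 = 4.132 PB

4.132 PB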